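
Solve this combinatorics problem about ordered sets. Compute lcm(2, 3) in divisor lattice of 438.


In a divisor lattice, join = lcm (least common multiple).
gcd(2,3) = 1
lcm(2,3) = 2*3/gcd = 6/1 = 6


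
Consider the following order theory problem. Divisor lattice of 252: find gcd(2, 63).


In a divisor lattice, meet = gcd (greatest common divisor).
By Euclidean algorithm or factoring: gcd(2,63) = 1


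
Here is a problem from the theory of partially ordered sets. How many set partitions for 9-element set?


B(n) = number of set partitions of an n-element set.
B(n) satisfies the recurrence: B(n+1) = sum_k C(n,k)*B(k).
B(9) = 21147


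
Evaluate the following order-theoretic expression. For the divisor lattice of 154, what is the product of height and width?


Height = length of longest chain minus 1; width = size of largest antichain.
A maximum chain: 1 | 11 | 77 | 154  (height 3).
A maximum antichain: {2, 7, 11}  (width 3).
Product = 3 * 3 = 9


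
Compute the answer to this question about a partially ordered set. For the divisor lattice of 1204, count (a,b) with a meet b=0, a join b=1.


Complement pair (a,b): a meet b = bottom, a join b = top.
Here: gcd(a,b)=1 and lcm(a,b)=1204, i.e. a*b=1204 with a,b coprime.
Pairs found: (1,1204), (4,301), (7,172), (28,43), ... (4 more)
Total ordered pairs: 8


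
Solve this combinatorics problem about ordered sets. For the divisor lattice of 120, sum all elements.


sigma(n) = sum of divisors.
Divisors of 120: [1, 2, 3, 4, 5, 6, 8, 10, 12, 15, 20, 24, 30, 40, 60, 120]
Sum = 360


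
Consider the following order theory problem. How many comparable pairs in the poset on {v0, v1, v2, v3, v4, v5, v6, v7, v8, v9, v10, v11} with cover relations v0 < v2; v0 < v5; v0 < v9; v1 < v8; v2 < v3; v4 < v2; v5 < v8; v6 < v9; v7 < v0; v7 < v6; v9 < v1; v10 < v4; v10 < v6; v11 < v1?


A comparable pair {a,b} has a < b or b < a in the order.
Count unordered pairs where one element is strictly below the other.
Examples: {v0,v1}, {v0,v2}, {v0,v3}, {v0,v5}, ...
Total comparable pairs: 33


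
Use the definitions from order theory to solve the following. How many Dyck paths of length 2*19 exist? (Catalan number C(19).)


C(n) = C(2n, n) / (n+1).
C(38, 19) = 35345263800
C(19) = 35345263800 / 20 = 1767263190


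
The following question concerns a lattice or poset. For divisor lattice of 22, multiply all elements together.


Divisors of 22: [1, 2, 11, 22]
Product = n^(d(n)/2) = 22^(4/2)
Product = 484


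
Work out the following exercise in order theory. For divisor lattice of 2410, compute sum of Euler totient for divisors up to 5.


Divisors of 2410 up to 5: [1, 2, 5]
phi values: [1, 1, 4]
Sum = 6


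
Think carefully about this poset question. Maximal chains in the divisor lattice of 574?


A maximal chain goes from the minimum element to a maximal element via cover relations.
Counting all min-to-max paths in the cover graph.
Total maximal chains: 6


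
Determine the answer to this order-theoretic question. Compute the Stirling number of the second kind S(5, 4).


S(n,k) = k*S(n-1,k) + S(n-1,k-1).
S(4,4) = 1, S(4,3) = 6
S(5,4) = 4*1 + 6 = 4 + 6
S(5,4) = 10


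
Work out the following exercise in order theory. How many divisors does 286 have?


Divisors of 286: [1, 2, 11, 13, 22, 26, 143, 286]
Count: 8


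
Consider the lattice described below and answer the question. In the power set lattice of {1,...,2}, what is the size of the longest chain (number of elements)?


A chain is a totally ordered subset; we count the number of elements in a maximum chain.
Compute, for each element x, the size of the longest chain ending at x:
  {}: 1
  {1}: 2
  {2}: 2
  {1,2}: 3
A maximum chain: {} < {1} < {1,2}
Number of elements in the longest chain: 3


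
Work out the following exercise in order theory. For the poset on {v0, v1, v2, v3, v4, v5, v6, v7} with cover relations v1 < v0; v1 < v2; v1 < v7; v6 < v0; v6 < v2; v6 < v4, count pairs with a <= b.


The order relation is {(a,b) : a <= b}, reflexive so it includes (a,a).
Examples: (v0,v0), (v1,v0), (v1,v1), (v1,v2), (v1,v7), ...
Total ordered pairs: 14


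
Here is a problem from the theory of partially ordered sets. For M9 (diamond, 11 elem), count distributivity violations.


Distributive law: a ^ (b v c) = (a ^ b) v (a ^ c).
Check all 11^3 = 1331 ordered triples (a,b,c).
  e.g. a=a1, b=a2, c=a3: lhs=a1 != rhs=0
  e.g. a=a1, b=a2, c=a4: lhs=a1 != rhs=0
Total violating triples: 504


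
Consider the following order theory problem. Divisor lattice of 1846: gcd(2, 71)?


Meet=gcd.
gcd(2,71)=1


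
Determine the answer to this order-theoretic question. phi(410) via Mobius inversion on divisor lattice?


phi(n) = n * prod_{p|n} (1 - 1/p).
Prime divisors of 410: [2, 5, 41]
phi(410) = 410 * (1 - 1/2) * (1 - 1/5) * (1 - 1/41)
phi(410) = 160


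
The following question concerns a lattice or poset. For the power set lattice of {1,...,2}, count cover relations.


A cover relation a -< b holds when a < b with no c strictly between.
Cover relations:
  {} -< {1}
  {} -< {2}
  {1} -< {1,2}
  {2} -< {1,2}
Total: 4


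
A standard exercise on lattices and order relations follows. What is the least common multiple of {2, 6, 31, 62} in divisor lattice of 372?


In a divisor lattice, join = lcm (least common multiple).
Compute lcm iteratively: start with first element, then lcm(current, next).
Elements: [2, 6, 31, 62]
lcm(2,6) = 6
lcm(6,31) = 186
lcm(186,62) = 186
Final lcm = 186


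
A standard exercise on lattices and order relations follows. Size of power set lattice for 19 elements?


Power set = 2^n.
2^19 = 524288


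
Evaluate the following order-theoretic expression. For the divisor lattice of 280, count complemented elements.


An element a is complemented if some b has a meet b = bottom, a join b = top.
a is complemented iff gcd(a, n/a)=1, i.e. a is a unitary divisor of 280.
Complemented elements: 1, 5, 7, 8, 35, 40, ... (2 more)
Count: 8


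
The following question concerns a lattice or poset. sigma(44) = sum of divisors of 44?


sigma(n) = sum of divisors.
Divisors of 44: [1, 2, 4, 11, 22, 44]
Sum = 84


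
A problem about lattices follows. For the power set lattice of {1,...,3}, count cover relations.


A cover relation a -< b holds when a < b with no c strictly between.
Cover relations:
  {} -< {1}
  {} -< {2}
  {} -< {3}
  {1} -< {1,2}
  {1} -< {1,3}
  {2} -< {1,2}
  {2} -< {2,3}
  {3} -< {1,3}
  ...4 more
Total: 12


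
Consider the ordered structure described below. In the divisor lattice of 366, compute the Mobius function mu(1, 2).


In a divisor lattice, mu(a,b) = mu(b/a) where mu is the classical Mobius function.
b/a = 2/1 = 2
Prime factorization of 2: primes [2]
2 is squarefree with 1 prime factor(s), so mu(2) = (-1)^1 = -1


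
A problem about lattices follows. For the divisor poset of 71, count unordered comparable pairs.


A comparable pair {a,b} has a < b or b < a in the order.
Count unordered pairs where one element is strictly below the other.
Examples: {1,71}
Total comparable pairs: 1


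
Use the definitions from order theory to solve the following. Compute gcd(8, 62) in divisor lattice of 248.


In a divisor lattice, meet = gcd (greatest common divisor).
By Euclidean algorithm or factoring: gcd(8,62) = 2


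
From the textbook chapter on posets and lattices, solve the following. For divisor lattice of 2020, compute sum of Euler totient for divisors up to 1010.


Divisors of 2020 up to 1010: [1, 2, 4, 5, 10, 20, 101, 202, 404, 505, 1010]
phi values: [1, 1, 2, 4, 4, 8, 100, 100, 200, 400, 400]
Sum = 1220


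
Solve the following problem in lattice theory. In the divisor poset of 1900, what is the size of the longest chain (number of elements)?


A chain is a totally ordered subset; we count the number of elements in a maximum chain.
Compute, for each element x, the size of the longest chain ending at x:
  1: 1
  2: 2
  5: 2
  19: 2
  4: 3
  25: 3
  ...
A maximum chain: 1 < 2 < 4 < 20 < 100 < 1900
Number of elements in the longest chain: 6


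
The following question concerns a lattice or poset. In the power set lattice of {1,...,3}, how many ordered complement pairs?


Complement pair (a,b): a meet b = bottom, a join b = top.
Here: A intersect B = {} and A union B = {1,...,3}.
Pairs found: ({},{1,2,3}), ({1},{2,3}), ({2},{1,3}), ({3},{1,2}), ... (4 more)
Total ordered pairs: 8


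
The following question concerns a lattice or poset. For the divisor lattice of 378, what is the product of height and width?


Height = length of longest chain minus 1; width = size of largest antichain.
A maximum chain: 1 | 7 | 21 | 63 | 189 | 378  (height 5).
A maximum antichain: {6, 9, 14, 21}  (width 4).
Product = 5 * 4 = 20


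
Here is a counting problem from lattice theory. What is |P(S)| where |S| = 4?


Power set = 2^n.
2^4 = 16


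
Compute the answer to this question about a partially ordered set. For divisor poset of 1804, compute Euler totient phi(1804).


phi(n) = n * prod_{p|n} (1 - 1/p).
Prime divisors of 1804: [2, 11, 41]
phi(1804) = 1804 * (1 - 1/2) * (1 - 1/11) * (1 - 1/41)
phi(1804) = 800


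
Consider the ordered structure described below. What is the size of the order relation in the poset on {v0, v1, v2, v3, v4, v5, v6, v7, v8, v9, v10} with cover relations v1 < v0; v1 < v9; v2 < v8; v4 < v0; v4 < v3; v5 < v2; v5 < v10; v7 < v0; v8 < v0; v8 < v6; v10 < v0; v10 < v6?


The order relation is {(a,b) : a <= b}, reflexive so it includes (a,a).
Examples: (v0,v0), (v1,v0), (v1,v1), (v1,v9), (v10,v0), ...
Total ordered pairs: 28


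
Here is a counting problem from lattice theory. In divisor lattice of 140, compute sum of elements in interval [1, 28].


Interval [1,28] in divisors of 140: [1, 2, 4, 7, 14, 28]
Sum = 56


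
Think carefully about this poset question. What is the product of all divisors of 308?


Divisors of 308: [1, 2, 4, 7, 11, 14, 22, 28, 44, 77, 154, 308]
Product = n^(d(n)/2) = 308^(12/2)
Product = 853698068844544


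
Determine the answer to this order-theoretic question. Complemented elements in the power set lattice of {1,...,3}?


An element a is complemented if some b has a meet b = bottom, a join b = top.
every subset A has complement S\A, so all elements are complemented.
Complemented elements: {}, {1}, {2}, {3}, {1,2}, {1,3}, ... (2 more)
Count: 8


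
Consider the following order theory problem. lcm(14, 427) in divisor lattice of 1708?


Join=lcm.
gcd(14,427)=7
lcm=854


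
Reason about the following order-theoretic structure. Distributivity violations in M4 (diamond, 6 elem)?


Distributive law: a ^ (b v c) = (a ^ b) v (a ^ c).
Check all 6^3 = 216 ordered triples (a,b,c).
  e.g. a=a1, b=a2, c=a3: lhs=a1 != rhs=0
  e.g. a=a1, b=a2, c=a4: lhs=a1 != rhs=0
Total violating triples: 24


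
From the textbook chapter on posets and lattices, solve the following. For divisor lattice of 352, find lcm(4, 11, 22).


In a divisor lattice, join = lcm (least common multiple).
Compute lcm iteratively: start with first element, then lcm(current, next).
Elements: [4, 11, 22]
lcm(4,11) = 44
lcm(44,22) = 44
Final lcm = 44


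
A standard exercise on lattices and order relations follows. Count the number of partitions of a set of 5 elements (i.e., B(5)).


B(n) = number of set partitions of an n-element set.
B(n) satisfies the recurrence: B(n+1) = sum_k C(n,k)*B(k).
B(5) = 52


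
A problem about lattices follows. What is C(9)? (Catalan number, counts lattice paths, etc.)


C(n) = C(2n, n) / (n+1).
C(18, 9) = 48620
C(9) = 48620 / 10 = 4862


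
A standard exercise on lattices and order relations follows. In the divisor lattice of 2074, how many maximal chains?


A maximal chain goes from the minimum element to a maximal element via cover relations.
Counting all min-to-max paths in the cover graph.
Total maximal chains: 6


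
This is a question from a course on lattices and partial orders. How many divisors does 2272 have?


Divisors of 2272: [1, 2, 4, 8, 16, 32, 71, 142, 284, 568, 1136, 2272]
Count: 12


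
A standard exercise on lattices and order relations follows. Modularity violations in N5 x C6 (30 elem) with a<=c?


Modular law: if a <= c then a v (b ^ c) = (a v b) ^ c.
Check all triples (a,b,c) with a <= c among 30 elements.
  e.g. a=(a,0), b=(c,0), c=(b,0): lhs=(a,0) != rhs=(b,0)
  e.g. a=(a,0), b=(c,1), c=(b,0): lhs=(a,0) != rhs=(b,0)
Total violating triples: 126


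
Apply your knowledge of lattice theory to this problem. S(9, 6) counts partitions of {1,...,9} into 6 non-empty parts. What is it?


S(n,k) = k*S(n-1,k) + S(n-1,k-1).
S(8,6) = 266, S(8,5) = 1050
S(9,6) = 6*266 + 1050 = 1596 + 1050
S(9,6) = 2646


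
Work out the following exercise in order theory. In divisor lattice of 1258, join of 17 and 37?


In a divisor lattice, join = lcm (least common multiple).
gcd(17,37) = 1
lcm(17,37) = 17*37/gcd = 629/1 = 629


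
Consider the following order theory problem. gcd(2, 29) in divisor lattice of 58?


Meet=gcd.
gcd(2,29)=1


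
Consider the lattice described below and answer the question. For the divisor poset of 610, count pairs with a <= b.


The order relation is {(a,b) : a <= b}, reflexive so it includes (a,a).
Examples: (1,1), (1,10), (1,122), (1,2), (1,305), ...
Total ordered pairs: 27


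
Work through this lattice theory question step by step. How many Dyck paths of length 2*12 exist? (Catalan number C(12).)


C(n) = C(2n, n) / (n+1).
C(24, 12) = 2704156
C(12) = 2704156 / 13 = 208012


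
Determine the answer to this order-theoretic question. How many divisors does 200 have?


Divisors of 200: [1, 2, 4, 5, 8, 10, 20, 25, 40, 50, 100, 200]
Count: 12


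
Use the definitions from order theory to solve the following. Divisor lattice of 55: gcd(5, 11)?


Meet=gcd.
gcd(5,11)=1


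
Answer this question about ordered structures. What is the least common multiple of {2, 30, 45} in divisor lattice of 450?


In a divisor lattice, join = lcm (least common multiple).
Compute lcm iteratively: start with first element, then lcm(current, next).
Elements: [2, 30, 45]
lcm(2,30) = 30
lcm(30,45) = 90
Final lcm = 90


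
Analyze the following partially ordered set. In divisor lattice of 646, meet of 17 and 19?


In a divisor lattice, meet = gcd (greatest common divisor).
By Euclidean algorithm or factoring: gcd(17,19) = 1


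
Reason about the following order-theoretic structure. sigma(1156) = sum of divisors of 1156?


sigma(n) = sum of divisors.
Divisors of 1156: [1, 2, 4, 17, 34, 68, 289, 578, 1156]
Sum = 2149


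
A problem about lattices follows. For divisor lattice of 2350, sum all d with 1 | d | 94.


Interval [1,94] in divisors of 2350: [1, 2, 47, 94]
Sum = 144


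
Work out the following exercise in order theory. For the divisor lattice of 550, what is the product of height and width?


Height = length of longest chain minus 1; width = size of largest antichain.
A maximum chain: 1 | 11 | 55 | 275 | 550  (height 4).
A maximum antichain: {10, 22, 25, 55}  (width 4).
Product = 4 * 4 = 16


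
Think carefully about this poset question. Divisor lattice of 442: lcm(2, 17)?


Join=lcm.
gcd(2,17)=1
lcm=34


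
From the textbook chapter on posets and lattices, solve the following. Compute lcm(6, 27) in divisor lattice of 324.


In a divisor lattice, join = lcm (least common multiple).
gcd(6,27) = 3
lcm(6,27) = 6*27/gcd = 162/3 = 54


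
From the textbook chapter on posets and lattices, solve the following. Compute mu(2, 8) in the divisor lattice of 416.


In a divisor lattice, mu(a,b) = mu(b/a) where mu is the classical Mobius function.
b/a = 8/2 = 4
Prime factorization of 4: primes [2]
4 is not squarefree, so mu(4) = 0


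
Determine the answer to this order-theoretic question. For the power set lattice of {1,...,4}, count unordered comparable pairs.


A comparable pair {a,b} has a < b or b < a in the order.
Count unordered pairs where one element is strictly below the other.
Examples: {{},{1}}, {{},{2}}, {{},{3}}, {{},{4}}, ...
Total comparable pairs: 65


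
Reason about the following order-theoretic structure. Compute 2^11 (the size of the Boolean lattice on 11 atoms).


Power set = 2^n.
2^11 = 2048


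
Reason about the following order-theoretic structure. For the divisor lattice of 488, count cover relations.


A cover relation a -< b holds when a < b with no c strictly between.
Cover relations:
  1 -< 2
  1 -< 61
  2 -< 4
  2 -< 122
  4 -< 8
  4 -< 244
  8 -< 488
  61 -< 122
  ...2 more
Total: 10


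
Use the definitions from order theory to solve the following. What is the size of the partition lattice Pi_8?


B(n) = number of set partitions of an n-element set.
B(n) satisfies the recurrence: B(n+1) = sum_k C(n,k)*B(k).
B(8) = 4140


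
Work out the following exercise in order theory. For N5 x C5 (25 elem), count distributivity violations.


Distributive law: a ^ (b v c) = (a ^ b) v (a ^ c).
Check all 25^3 = 15625 ordered triples (a,b,c).
  e.g. a=(b,0), b=(a,0), c=(c,0): lhs=(b,0) != rhs=(a,0)
  e.g. a=(b,0), b=(a,0), c=(c,1): lhs=(b,0) != rhs=(a,0)
Total violating triples: 250


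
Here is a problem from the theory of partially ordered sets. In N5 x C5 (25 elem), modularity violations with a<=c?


Modular law: if a <= c then a v (b ^ c) = (a v b) ^ c.
Check all triples (a,b,c) with a <= c among 25 elements.
  e.g. a=(a,0), b=(c,0), c=(b,0): lhs=(a,0) != rhs=(b,0)
  e.g. a=(a,0), b=(c,1), c=(b,0): lhs=(a,0) != rhs=(b,0)
Total violating triples: 75


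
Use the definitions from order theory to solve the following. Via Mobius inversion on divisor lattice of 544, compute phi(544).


phi(n) = n * prod_{p|n} (1 - 1/p).
Prime divisors of 544: [2, 17]
phi(544) = 544 * (1 - 1/2) * (1 - 1/17)
phi(544) = 256


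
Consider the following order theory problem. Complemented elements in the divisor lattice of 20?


An element a is complemented if some b has a meet b = bottom, a join b = top.
a is complemented iff gcd(a, n/a)=1, i.e. a is a unitary divisor of 20.
Complemented elements: 1, 4, 5, 20
Count: 4


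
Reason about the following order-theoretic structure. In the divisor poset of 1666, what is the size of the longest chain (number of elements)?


A chain is a totally ordered subset; we count the number of elements in a maximum chain.
Compute, for each element x, the size of the longest chain ending at x:
  1: 1
  2: 2
  7: 2
  17: 2
  49: 3
  14: 3
  ...
A maximum chain: 1 < 2 < 14 < 98 < 1666
Number of elements in the longest chain: 5


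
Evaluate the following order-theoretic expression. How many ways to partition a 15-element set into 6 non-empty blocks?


S(n,k) = k*S(n-1,k) + S(n-1,k-1).
S(14,6) = 63436373, S(14,5) = 40075035
S(15,6) = 6*63436373 + 40075035 = 380618238 + 40075035
S(15,6) = 420693273


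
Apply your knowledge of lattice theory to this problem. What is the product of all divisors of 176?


Divisors of 176: [1, 2, 4, 8, 11, 16, 22, 44, 88, 176]
Product = n^(d(n)/2) = 176^(10/2)
Product = 168874213376


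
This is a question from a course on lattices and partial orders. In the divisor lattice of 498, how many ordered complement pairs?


Complement pair (a,b): a meet b = bottom, a join b = top.
Here: gcd(a,b)=1 and lcm(a,b)=498, i.e. a*b=498 with a,b coprime.
Pairs found: (1,498), (2,249), (3,166), (6,83), ... (4 more)
Total ordered pairs: 8


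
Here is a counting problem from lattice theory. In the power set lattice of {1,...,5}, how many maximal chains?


A maximal chain goes from the minimum element to a maximal element via cover relations.
Counting all min-to-max paths in the cover graph.
Total maximal chains: 120


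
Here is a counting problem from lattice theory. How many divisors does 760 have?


Divisors of 760: [1, 2, 4, 5, 8, 10, 19, 20, 38, 40, 76, 95, 152, 190, 380, 760]
Count: 16


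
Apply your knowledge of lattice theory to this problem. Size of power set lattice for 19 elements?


Power set = 2^n.
2^19 = 524288


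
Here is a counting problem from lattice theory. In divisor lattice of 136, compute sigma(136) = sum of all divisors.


sigma(n) = sum of divisors.
Divisors of 136: [1, 2, 4, 8, 17, 34, 68, 136]
Sum = 270


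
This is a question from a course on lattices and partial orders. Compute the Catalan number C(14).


C(n) = C(2n, n) / (n+1).
C(28, 14) = 40116600
C(14) = 40116600 / 15 = 2674440


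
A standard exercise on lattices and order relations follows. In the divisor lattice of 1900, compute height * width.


Height = length of longest chain minus 1; width = size of largest antichain.
A maximum chain: 1 | 19 | 95 | 475 | 950 | 1900  (height 5).
A maximum antichain: {4, 10, 25, 38, 95}  (width 5).
Product = 5 * 5 = 25


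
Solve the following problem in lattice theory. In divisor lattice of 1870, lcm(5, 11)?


Join=lcm.
gcd(5,11)=1
lcm=55


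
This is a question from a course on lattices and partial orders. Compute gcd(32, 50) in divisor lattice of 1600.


In a divisor lattice, meet = gcd (greatest common divisor).
By Euclidean algorithm or factoring: gcd(32,50) = 2


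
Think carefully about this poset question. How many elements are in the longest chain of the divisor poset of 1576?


A chain is a totally ordered subset; we count the number of elements in a maximum chain.
Compute, for each element x, the size of the longest chain ending at x:
  1: 1
  2: 2
  197: 2
  4: 3
  8: 4
  394: 3
  ...
A maximum chain: 1 < 2 < 4 < 8 < 1576
Number of elements in the longest chain: 5


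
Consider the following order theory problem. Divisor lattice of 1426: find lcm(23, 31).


In a divisor lattice, join = lcm (least common multiple).
gcd(23,31) = 1
lcm(23,31) = 23*31/gcd = 713/1 = 713


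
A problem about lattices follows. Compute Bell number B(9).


B(n) = number of set partitions of an n-element set.
B(n) satisfies the recurrence: B(n+1) = sum_k C(n,k)*B(k).
B(9) = 21147


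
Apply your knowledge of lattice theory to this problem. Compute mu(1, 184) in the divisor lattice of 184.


In a divisor lattice, mu(a,b) = mu(b/a) where mu is the classical Mobius function.
b/a = 184/1 = 184
Prime factorization of 184: primes [2, 23]
184 is not squarefree, so mu(184) = 0


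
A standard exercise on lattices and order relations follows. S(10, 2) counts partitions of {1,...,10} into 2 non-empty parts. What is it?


S(n,k) = k*S(n-1,k) + S(n-1,k-1).
S(9,2) = 255, S(9,1) = 1
S(10,2) = 2*255 + 1 = 510 + 1
S(10,2) = 511


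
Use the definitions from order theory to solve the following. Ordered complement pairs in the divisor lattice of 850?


Complement pair (a,b): a meet b = bottom, a join b = top.
Here: gcd(a,b)=1 and lcm(a,b)=850, i.e. a*b=850 with a,b coprime.
Pairs found: (1,850), (2,425), (17,50), (25,34), ... (4 more)
Total ordered pairs: 8


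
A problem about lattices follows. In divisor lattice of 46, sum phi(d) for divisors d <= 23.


Divisors of 46 up to 23: [1, 2, 23]
phi values: [1, 1, 22]
Sum = 24


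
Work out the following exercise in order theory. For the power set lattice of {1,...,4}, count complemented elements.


An element a is complemented if some b has a meet b = bottom, a join b = top.
every subset A has complement S\A, so all elements are complemented.
Complemented elements: {}, {1}, {2}, {3}, {4}, {1,2}, ... (10 more)
Count: 16


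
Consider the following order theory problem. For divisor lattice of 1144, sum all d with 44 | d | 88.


Interval [44,88] in divisors of 1144: [44, 88]
Sum = 132


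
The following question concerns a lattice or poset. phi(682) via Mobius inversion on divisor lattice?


phi(n) = n * prod_{p|n} (1 - 1/p).
Prime divisors of 682: [2, 11, 31]
phi(682) = 682 * (1 - 1/2) * (1 - 1/11) * (1 - 1/31)
phi(682) = 300


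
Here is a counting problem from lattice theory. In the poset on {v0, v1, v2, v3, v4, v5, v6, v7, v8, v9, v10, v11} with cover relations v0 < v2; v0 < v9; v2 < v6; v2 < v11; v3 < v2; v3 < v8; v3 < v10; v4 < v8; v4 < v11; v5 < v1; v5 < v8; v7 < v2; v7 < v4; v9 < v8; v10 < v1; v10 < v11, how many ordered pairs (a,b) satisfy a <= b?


The order relation is {(a,b) : a <= b}, reflexive so it includes (a,a).
Examples: (v0,v0), (v0,v11), (v0,v2), (v0,v6), (v0,v8), ...
Total ordered pairs: 37


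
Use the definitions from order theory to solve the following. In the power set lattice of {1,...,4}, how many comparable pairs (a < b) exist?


A comparable pair {a,b} has a < b or b < a in the order.
Count unordered pairs where one element is strictly below the other.
Examples: {{},{1}}, {{},{2}}, {{},{3}}, {{},{4}}, ...
Total comparable pairs: 65


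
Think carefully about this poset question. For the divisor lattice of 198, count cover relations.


A cover relation a -< b holds when a < b with no c strictly between.
Cover relations:
  1 -< 2
  1 -< 3
  1 -< 11
  2 -< 6
  2 -< 22
  3 -< 6
  3 -< 9
  3 -< 33
  ...12 more
Total: 20


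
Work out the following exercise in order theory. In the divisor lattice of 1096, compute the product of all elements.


Divisors of 1096: [1, 2, 4, 8, 137, 274, 548, 1096]
Product = n^(d(n)/2) = 1096^(8/2)
Product = 1442919878656


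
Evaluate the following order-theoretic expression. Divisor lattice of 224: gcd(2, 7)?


Meet=gcd.
gcd(2,7)=1


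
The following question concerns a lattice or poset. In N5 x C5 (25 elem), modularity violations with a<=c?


Modular law: if a <= c then a v (b ^ c) = (a v b) ^ c.
Check all triples (a,b,c) with a <= c among 25 elements.
  e.g. a=(a,0), b=(c,0), c=(b,0): lhs=(a,0) != rhs=(b,0)
  e.g. a=(a,0), b=(c,1), c=(b,0): lhs=(a,0) != rhs=(b,0)
Total violating triples: 75


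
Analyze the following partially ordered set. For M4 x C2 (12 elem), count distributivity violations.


Distributive law: a ^ (b v c) = (a ^ b) v (a ^ c).
Check all 12^3 = 1728 ordered triples (a,b,c).
  e.g. a=(a1,0), b=(a2,0), c=(a3,0): lhs=(a1,0) != rhs=(0,0)
  e.g. a=(a1,0), b=(a2,0), c=(a3,1): lhs=(a1,0) != rhs=(0,0)
Total violating triples: 192


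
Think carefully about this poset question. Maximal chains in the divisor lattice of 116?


A maximal chain goes from the minimum element to a maximal element via cover relations.
Counting all min-to-max paths in the cover graph.
Total maximal chains: 3


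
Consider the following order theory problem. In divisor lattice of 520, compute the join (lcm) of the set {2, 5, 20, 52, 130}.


In a divisor lattice, join = lcm (least common multiple).
Compute lcm iteratively: start with first element, then lcm(current, next).
Elements: [2, 5, 20, 52, 130]
lcm(2,5) = 10
lcm(10,20) = 20
lcm(20,52) = 260
lcm(260,130) = 260
Final lcm = 260


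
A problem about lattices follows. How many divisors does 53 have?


Divisors of 53: [1, 53]
Count: 2


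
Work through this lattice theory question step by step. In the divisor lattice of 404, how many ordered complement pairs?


Complement pair (a,b): a meet b = bottom, a join b = top.
Here: gcd(a,b)=1 and lcm(a,b)=404, i.e. a*b=404 with a,b coprime.
Pairs found: (1,404), (4,101), (101,4), (404,1)
Total ordered pairs: 4


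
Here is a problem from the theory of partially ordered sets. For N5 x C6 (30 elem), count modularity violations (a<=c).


Modular law: if a <= c then a v (b ^ c) = (a v b) ^ c.
Check all triples (a,b,c) with a <= c among 30 elements.
  e.g. a=(a,0), b=(c,0), c=(b,0): lhs=(a,0) != rhs=(b,0)
  e.g. a=(a,0), b=(c,1), c=(b,0): lhs=(a,0) != rhs=(b,0)
Total violating triples: 126


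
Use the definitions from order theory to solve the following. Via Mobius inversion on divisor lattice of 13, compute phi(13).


phi(n) = n * prod_{p|n} (1 - 1/p).
Prime divisors of 13: [13]
phi(13) = 13 * (1 - 1/13)
phi(13) = 12


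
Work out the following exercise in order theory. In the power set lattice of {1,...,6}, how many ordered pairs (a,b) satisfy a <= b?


The order relation is {(a,b) : a <= b}, reflexive so it includes (a,a).
Examples: ({},{}), ({},{1,2}), ({},{1,2,3}), ({},{1,2,3,4}), ({},{1,2,3,4,5}), ...
Total ordered pairs: 729


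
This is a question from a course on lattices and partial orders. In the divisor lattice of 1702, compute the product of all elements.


Divisors of 1702: [1, 2, 23, 37, 46, 74, 851, 1702]
Product = n^(d(n)/2) = 1702^(8/2)
Product = 8391473414416


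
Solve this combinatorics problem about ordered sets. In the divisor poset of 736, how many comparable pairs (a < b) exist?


A comparable pair {a,b} has a < b or b < a in the order.
Count unordered pairs where one element is strictly below the other.
Examples: {1,2}, {1,4}, {1,8}, {1,16}, ...
Total comparable pairs: 51


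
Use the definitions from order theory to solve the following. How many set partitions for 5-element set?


B(n) = number of set partitions of an n-element set.
B(n) satisfies the recurrence: B(n+1) = sum_k C(n,k)*B(k).
B(5) = 52


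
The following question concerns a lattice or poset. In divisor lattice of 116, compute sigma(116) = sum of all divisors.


sigma(n) = sum of divisors.
Divisors of 116: [1, 2, 4, 29, 58, 116]
Sum = 210


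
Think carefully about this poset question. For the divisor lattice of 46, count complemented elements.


An element a is complemented if some b has a meet b = bottom, a join b = top.
a is complemented iff gcd(a, n/a)=1, i.e. a is a unitary divisor of 46.
Complemented elements: 1, 2, 23, 46
Count: 4


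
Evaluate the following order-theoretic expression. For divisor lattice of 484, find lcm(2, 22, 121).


In a divisor lattice, join = lcm (least common multiple).
Compute lcm iteratively: start with first element, then lcm(current, next).
Elements: [2, 22, 121]
lcm(2,22) = 22
lcm(22,121) = 242
Final lcm = 242


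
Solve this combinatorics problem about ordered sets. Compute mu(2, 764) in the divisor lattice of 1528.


In a divisor lattice, mu(a,b) = mu(b/a) where mu is the classical Mobius function.
b/a = 764/2 = 382
Prime factorization of 382: primes [2, 191]
382 is squarefree with 2 prime factor(s), so mu(382) = (-1)^2 = 1


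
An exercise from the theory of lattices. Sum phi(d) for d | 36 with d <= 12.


Divisors of 36 up to 12: [1, 2, 3, 4, 6, 9, 12]
phi values: [1, 1, 2, 2, 2, 6, 4]
Sum = 18


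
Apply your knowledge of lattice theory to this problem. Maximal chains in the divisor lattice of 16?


A maximal chain goes from the minimum element to a maximal element via cover relations.
Counting all min-to-max paths in the cover graph.
Total maximal chains: 1


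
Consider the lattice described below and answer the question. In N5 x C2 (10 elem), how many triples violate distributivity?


Distributive law: a ^ (b v c) = (a ^ b) v (a ^ c).
Check all 10^3 = 1000 ordered triples (a,b,c).
  e.g. a=(b,0), b=(a,0), c=(c,0): lhs=(b,0) != rhs=(a,0)
  e.g. a=(b,0), b=(a,0), c=(c,1): lhs=(b,0) != rhs=(a,0)
Total violating triples: 16


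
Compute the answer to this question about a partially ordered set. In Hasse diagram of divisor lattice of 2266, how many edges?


A cover relation a -< b holds when a < b with no c strictly between.
Cover relations:
  1 -< 2
  1 -< 11
  1 -< 103
  2 -< 22
  2 -< 206
  11 -< 22
  11 -< 1133
  22 -< 2266
  ...4 more
Total: 12


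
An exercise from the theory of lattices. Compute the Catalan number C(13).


C(n) = C(2n, n) / (n+1).
C(26, 13) = 10400600
C(13) = 10400600 / 14 = 742900


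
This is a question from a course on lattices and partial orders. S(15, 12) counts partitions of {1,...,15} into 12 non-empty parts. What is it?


S(n,k) = k*S(n-1,k) + S(n-1,k-1).
S(14,12) = 3367, S(14,11) = 66066
S(15,12) = 12*3367 + 66066 = 40404 + 66066
S(15,12) = 106470


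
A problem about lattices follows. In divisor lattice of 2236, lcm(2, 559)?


Join=lcm.
gcd(2,559)=1
lcm=1118


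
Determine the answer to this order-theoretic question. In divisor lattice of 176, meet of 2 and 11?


In a divisor lattice, meet = gcd (greatest common divisor).
By Euclidean algorithm or factoring: gcd(2,11) = 1


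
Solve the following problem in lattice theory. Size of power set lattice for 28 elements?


Power set = 2^n.
2^28 = 268435456


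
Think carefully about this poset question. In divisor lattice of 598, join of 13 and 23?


In a divisor lattice, join = lcm (least common multiple).
gcd(13,23) = 1
lcm(13,23) = 13*23/gcd = 299/1 = 299


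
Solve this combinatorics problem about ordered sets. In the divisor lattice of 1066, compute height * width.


Height = length of longest chain minus 1; width = size of largest antichain.
A maximum chain: 1 | 41 | 533 | 1066  (height 3).
A maximum antichain: {2, 13, 41}  (width 3).
Product = 3 * 3 = 9


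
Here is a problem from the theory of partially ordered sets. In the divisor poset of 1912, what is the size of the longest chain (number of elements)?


A chain is a totally ordered subset; we count the number of elements in a maximum chain.
Compute, for each element x, the size of the longest chain ending at x:
  1: 1
  2: 2
  239: 2
  4: 3
  8: 4
  478: 3
  ...
A maximum chain: 1 < 2 < 4 < 8 < 1912
Number of elements in the longest chain: 5


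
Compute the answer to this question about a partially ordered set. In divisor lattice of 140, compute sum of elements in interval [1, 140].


Interval [1,140] in divisors of 140: [1, 2, 4, 5, 7, 10, 14, 20, 28, 35, 70, 140]
Sum = 336


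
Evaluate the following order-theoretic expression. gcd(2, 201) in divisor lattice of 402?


Meet=gcd.
gcd(2,201)=1


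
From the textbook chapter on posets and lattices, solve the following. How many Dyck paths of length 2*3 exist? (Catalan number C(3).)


C(n) = C(2n, n) / (n+1).
C(6, 3) = 20
C(3) = 20 / 4 = 5


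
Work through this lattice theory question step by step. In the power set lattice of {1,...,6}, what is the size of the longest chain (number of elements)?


A chain is a totally ordered subset; we count the number of elements in a maximum chain.
Compute, for each element x, the size of the longest chain ending at x:
  {}: 1
  {1}: 2
  {2}: 2
  {3}: 2
  {4}: 2
  {5}: 2
  ...
A maximum chain: {} < {1} < {1,2} < {1,2,3} < {1,2,3,4} < {1,2,3,4,5} < {1,2,3,4,5,6}
Number of elements in the longest chain: 7


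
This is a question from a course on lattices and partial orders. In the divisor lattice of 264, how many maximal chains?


A maximal chain goes from the minimum element to a maximal element via cover relations.
Counting all min-to-max paths in the cover graph.
Total maximal chains: 20


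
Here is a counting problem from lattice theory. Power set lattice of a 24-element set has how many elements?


Power set = 2^n.
2^24 = 16777216


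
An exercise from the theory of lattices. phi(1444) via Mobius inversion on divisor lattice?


phi(n) = n * prod_{p|n} (1 - 1/p).
Prime divisors of 1444: [2, 19]
phi(1444) = 1444 * (1 - 1/2) * (1 - 1/19)
phi(1444) = 684


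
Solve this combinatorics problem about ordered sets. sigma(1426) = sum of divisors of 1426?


sigma(n) = sum of divisors.
Divisors of 1426: [1, 2, 23, 31, 46, 62, 713, 1426]
Sum = 2304


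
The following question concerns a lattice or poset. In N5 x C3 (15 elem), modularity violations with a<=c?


Modular law: if a <= c then a v (b ^ c) = (a v b) ^ c.
Check all triples (a,b,c) with a <= c among 15 elements.
  e.g. a=(a,0), b=(c,0), c=(b,0): lhs=(a,0) != rhs=(b,0)
  e.g. a=(a,0), b=(c,1), c=(b,0): lhs=(a,0) != rhs=(b,0)
Total violating triples: 18


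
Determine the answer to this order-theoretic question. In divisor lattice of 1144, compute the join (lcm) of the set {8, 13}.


In a divisor lattice, join = lcm (least common multiple).
Compute lcm iteratively: start with first element, then lcm(current, next).
Elements: [8, 13]
lcm(8,13) = 104
Final lcm = 104


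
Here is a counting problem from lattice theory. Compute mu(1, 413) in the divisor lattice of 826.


In a divisor lattice, mu(a,b) = mu(b/a) where mu is the classical Mobius function.
b/a = 413/1 = 413
Prime factorization of 413: primes [7, 59]
413 is squarefree with 2 prime factor(s), so mu(413) = (-1)^2 = 1


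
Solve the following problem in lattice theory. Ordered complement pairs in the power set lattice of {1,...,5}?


Complement pair (a,b): a meet b = bottom, a join b = top.
Here: A intersect B = {} and A union B = {1,...,5}.
Pairs found: ({},{1,2,3,4,5}), ({1},{2,3,4,5}), ({2},{1,3,4,5}), ({3},{1,2,4,5}), ... (28 more)
Total ordered pairs: 32


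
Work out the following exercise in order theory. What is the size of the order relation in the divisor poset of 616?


The order relation is {(a,b) : a <= b}, reflexive so it includes (a,a).
Examples: (1,1), (1,11), (1,14), (1,154), (1,2), ...
Total ordered pairs: 90


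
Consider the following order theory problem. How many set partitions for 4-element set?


B(n) = number of set partitions of an n-element set.
B(n) satisfies the recurrence: B(n+1) = sum_k C(n,k)*B(k).
B(4) = 15


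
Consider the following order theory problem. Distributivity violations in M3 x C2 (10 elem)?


Distributive law: a ^ (b v c) = (a ^ b) v (a ^ c).
Check all 10^3 = 1000 ordered triples (a,b,c).
  e.g. a=(a1,0), b=(a2,0), c=(a3,0): lhs=(a1,0) != rhs=(0,0)
  e.g. a=(a1,0), b=(a2,0), c=(a3,1): lhs=(a1,0) != rhs=(0,0)
Total violating triples: 48


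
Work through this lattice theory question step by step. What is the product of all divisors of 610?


Divisors of 610: [1, 2, 5, 10, 61, 122, 305, 610]
Product = n^(d(n)/2) = 610^(8/2)
Product = 138458410000


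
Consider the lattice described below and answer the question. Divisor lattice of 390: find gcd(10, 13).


In a divisor lattice, meet = gcd (greatest common divisor).
By Euclidean algorithm or factoring: gcd(10,13) = 1


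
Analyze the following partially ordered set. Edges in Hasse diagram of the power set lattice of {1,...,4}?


A cover relation a -< b holds when a < b with no c strictly between.
Cover relations:
  {} -< {1}
  {} -< {2}
  {} -< {3}
  {} -< {4}
  {1} -< {1,2}
  {1} -< {1,3}
  {1} -< {1,4}
  {2} -< {1,2}
  ...24 more
Total: 32


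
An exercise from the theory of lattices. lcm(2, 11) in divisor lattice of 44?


Join=lcm.
gcd(2,11)=1
lcm=22


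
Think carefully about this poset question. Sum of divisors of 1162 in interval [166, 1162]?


Interval [166,1162] in divisors of 1162: [166, 1162]
Sum = 1328


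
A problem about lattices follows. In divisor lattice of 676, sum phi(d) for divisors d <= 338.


Divisors of 676 up to 338: [1, 2, 4, 13, 26, 52, 169, 338]
phi values: [1, 1, 2, 12, 12, 24, 156, 156]
Sum = 364


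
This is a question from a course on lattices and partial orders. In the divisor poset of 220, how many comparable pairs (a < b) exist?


A comparable pair {a,b} has a < b or b < a in the order.
Count unordered pairs where one element is strictly below the other.
Examples: {1,2}, {1,4}, {1,5}, {1,10}, ...
Total comparable pairs: 42


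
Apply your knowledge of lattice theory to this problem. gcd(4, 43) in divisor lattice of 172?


Meet=gcd.
gcd(4,43)=1


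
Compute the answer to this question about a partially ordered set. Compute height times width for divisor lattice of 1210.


Height = length of longest chain minus 1; width = size of largest antichain.
A maximum chain: 1 | 11 | 121 | 605 | 1210  (height 4).
A maximum antichain: {10, 22, 55, 121}  (width 4).
Product = 4 * 4 = 16


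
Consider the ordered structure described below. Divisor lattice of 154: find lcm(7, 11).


In a divisor lattice, join = lcm (least common multiple).
gcd(7,11) = 1
lcm(7,11) = 7*11/gcd = 77/1 = 77


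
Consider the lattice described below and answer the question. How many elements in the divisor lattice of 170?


Divisors of 170: [1, 2, 5, 10, 17, 34, 85, 170]
Count: 8
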